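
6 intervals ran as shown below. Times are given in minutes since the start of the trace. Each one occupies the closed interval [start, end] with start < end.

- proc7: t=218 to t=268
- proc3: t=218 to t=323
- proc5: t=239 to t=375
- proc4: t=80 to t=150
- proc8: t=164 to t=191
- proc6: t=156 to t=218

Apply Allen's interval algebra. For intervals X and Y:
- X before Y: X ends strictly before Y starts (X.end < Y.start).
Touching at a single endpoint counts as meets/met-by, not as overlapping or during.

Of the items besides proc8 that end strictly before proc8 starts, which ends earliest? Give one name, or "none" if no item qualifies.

Target proc8 = [t=164, t=191].
proc3 [t=218, t=323] → after → excluded.
proc4 [t=80, t=150] → before → candidate.
proc5 [t=239, t=375] → after → excluded.
proc6 [t=156, t=218] → contains → excluded.
proc7 [t=218, t=268] → after → excluded.
Among candidates, earliest end is t=150 → proc4.

proc4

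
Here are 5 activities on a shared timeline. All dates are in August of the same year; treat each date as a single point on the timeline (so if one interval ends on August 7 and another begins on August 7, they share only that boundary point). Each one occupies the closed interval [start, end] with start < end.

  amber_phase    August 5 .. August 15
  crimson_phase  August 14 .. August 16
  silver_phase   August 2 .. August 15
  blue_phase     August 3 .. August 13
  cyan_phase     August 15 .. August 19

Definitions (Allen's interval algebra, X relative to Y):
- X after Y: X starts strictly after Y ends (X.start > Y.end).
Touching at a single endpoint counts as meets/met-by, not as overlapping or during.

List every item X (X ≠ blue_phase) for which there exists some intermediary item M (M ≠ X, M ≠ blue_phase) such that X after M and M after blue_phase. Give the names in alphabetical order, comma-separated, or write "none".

none

Target blue_phase = [August 3, August 13].
Intermediaries M with M after blue_phase: crimson_phase, cyan_phase.
Via crimson_phase — items with X after crimson_phase: none.
Via cyan_phase — items with X after cyan_phase: none.
Union: none.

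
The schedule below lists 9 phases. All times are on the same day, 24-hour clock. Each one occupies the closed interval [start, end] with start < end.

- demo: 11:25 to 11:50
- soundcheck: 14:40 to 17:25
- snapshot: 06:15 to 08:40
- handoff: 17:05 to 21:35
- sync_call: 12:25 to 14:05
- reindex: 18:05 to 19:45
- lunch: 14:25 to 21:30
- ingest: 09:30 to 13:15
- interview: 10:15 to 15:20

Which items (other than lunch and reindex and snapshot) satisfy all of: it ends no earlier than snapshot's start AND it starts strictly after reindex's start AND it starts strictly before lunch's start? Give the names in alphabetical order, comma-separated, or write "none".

Conditions: its end is no earlier than snapshot's start (X.end >= 06:15) AND its start is strictly after reindex's start (X.start > 18:05) AND its start is strictly before lunch's start (X.start < 14:25).
demo: end 11:50 >= 06:15? ✓; start 11:25 > 18:05? ✗; start 11:25 < 14:25? ✓ → no.
handoff: end 21:35 >= 06:15? ✓; start 17:05 > 18:05? ✗; start 17:05 < 14:25? ✗ → no.
ingest: end 13:15 >= 06:15? ✓; start 09:30 > 18:05? ✗; start 09:30 < 14:25? ✓ → no.
interview: end 15:20 >= 06:15? ✓; start 10:15 > 18:05? ✗; start 10:15 < 14:25? ✓ → no.
soundcheck: end 17:25 >= 06:15? ✓; start 14:40 > 18:05? ✗; start 14:40 < 14:25? ✗ → no.
sync_call: end 14:05 >= 06:15? ✓; start 12:25 > 18:05? ✗; start 12:25 < 14:25? ✓ → no.
Result: none.

none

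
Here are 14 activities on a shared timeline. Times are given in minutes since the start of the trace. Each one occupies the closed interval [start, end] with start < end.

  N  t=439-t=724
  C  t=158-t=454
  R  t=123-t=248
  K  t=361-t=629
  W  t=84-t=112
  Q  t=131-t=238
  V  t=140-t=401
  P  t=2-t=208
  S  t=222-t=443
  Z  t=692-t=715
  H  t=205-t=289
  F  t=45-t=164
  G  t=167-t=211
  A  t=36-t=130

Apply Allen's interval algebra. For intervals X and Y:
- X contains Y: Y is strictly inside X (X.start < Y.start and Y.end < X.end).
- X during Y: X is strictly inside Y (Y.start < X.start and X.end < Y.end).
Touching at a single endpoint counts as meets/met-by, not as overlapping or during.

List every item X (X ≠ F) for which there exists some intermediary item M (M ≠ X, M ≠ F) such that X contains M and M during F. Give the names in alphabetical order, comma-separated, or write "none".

Target F = [t=45, t=164].
Intermediaries M with M during F: W.
Via W — items with X contains W: A, P.
Union: A, P.

A, P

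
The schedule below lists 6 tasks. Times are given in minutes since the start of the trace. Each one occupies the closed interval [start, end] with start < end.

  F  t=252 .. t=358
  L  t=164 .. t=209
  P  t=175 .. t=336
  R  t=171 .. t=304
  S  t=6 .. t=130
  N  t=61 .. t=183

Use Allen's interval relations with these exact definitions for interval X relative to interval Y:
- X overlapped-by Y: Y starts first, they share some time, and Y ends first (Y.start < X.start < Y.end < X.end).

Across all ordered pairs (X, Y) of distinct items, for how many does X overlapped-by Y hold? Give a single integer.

9

Checking all 30 ordered pairs for relation 'overlapped-by'; matching pairs in alphabetical order:
(F, P): F overlapped-by P ✓
(F, R): F overlapped-by R ✓
(L, N): L overlapped-by N ✓
(N, S): N overlapped-by S ✓
(P, L): P overlapped-by L ✓
(P, N): P overlapped-by N ✓
(P, R): P overlapped-by R ✓
(R, L): R overlapped-by L ✓
(R, N): R overlapped-by N ✓
Count: 9.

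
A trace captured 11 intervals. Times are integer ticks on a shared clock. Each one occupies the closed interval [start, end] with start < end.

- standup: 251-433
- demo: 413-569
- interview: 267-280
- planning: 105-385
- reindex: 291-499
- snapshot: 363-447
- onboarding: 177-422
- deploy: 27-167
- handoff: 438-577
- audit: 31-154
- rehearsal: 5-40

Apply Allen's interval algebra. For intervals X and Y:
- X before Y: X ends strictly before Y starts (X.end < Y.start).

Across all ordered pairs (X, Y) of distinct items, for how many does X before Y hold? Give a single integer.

Checking all 110 ordered pairs for relation 'before'; matching pairs in alphabetical order:
(audit, demo): audit before demo ✓
(audit, handoff): audit before handoff ✓
(audit, interview): audit before interview ✓
(audit, onboarding): audit before onboarding ✓
(audit, reindex): audit before reindex ✓
(audit, snapshot): audit before snapshot ✓
(audit, standup): audit before standup ✓
(deploy, demo): deploy before demo ✓
(deploy, handoff): deploy before handoff ✓
(deploy, interview): deploy before interview ✓
(deploy, onboarding): deploy before onboarding ✓
(deploy, reindex): deploy before reindex ✓
(deploy, snapshot): deploy before snapshot ✓
(deploy, standup): deploy before standup ✓
(interview, demo): interview before demo ✓
(interview, handoff): interview before handoff ✓
(interview, reindex): interview before reindex ✓
(interview, snapshot): interview before snapshot ✓
(onboarding, handoff): onboarding before handoff ✓
(planning, demo): planning before demo ✓
(planning, handoff): planning before handoff ✓
(rehearsal, demo): rehearsal before demo ✓
(rehearsal, handoff): rehearsal before handoff ✓
(rehearsal, interview): rehearsal before interview ✓
... plus 6 further pairs not listed.
Count: 30.

30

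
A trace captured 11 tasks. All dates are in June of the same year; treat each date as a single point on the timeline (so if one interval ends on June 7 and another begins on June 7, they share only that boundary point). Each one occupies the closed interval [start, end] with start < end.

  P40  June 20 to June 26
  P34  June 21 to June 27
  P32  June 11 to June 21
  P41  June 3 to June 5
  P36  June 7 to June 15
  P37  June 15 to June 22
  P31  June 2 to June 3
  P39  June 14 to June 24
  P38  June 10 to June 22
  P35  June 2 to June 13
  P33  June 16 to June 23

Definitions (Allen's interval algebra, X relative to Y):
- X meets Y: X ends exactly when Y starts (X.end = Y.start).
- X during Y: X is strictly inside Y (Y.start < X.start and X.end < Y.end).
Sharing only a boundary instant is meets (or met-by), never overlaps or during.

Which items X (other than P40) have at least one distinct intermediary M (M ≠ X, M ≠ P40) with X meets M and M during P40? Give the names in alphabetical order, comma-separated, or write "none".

none

Target P40 = [June 20, June 26].
Intermediaries M with M during P40: none.
Union: none.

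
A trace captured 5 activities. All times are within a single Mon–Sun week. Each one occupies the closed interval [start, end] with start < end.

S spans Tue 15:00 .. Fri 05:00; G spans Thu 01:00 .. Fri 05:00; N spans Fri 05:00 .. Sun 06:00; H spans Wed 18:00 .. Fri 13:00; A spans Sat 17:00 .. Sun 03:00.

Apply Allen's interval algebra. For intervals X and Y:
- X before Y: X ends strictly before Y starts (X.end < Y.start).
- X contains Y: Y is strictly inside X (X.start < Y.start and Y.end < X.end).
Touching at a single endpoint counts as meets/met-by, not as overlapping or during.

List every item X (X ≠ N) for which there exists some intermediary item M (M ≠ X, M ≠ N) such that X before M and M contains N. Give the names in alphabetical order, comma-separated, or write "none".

Target N = [Fri 05:00, Sun 06:00].
Intermediaries M with M contains N: none.
Union: none.

none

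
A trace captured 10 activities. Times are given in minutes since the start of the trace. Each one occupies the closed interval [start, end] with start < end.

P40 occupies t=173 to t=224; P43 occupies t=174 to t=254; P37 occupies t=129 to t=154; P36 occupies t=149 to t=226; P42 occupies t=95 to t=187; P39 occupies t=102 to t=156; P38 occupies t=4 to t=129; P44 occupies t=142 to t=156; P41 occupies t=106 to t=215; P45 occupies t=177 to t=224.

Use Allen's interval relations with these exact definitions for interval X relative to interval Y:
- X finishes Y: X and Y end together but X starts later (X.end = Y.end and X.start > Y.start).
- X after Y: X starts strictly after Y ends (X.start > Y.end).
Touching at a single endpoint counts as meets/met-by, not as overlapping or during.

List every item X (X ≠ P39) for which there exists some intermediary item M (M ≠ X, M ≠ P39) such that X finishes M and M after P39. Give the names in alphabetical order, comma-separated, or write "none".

P45

Target P39 = [t=102, t=156].
Intermediaries M with M after P39: P40, P43, P45.
Via P40 — items with X finishes P40: P45.
Via P43 — items with X finishes P43: none.
Via P45 — items with X finishes P45: none.
Union: P45.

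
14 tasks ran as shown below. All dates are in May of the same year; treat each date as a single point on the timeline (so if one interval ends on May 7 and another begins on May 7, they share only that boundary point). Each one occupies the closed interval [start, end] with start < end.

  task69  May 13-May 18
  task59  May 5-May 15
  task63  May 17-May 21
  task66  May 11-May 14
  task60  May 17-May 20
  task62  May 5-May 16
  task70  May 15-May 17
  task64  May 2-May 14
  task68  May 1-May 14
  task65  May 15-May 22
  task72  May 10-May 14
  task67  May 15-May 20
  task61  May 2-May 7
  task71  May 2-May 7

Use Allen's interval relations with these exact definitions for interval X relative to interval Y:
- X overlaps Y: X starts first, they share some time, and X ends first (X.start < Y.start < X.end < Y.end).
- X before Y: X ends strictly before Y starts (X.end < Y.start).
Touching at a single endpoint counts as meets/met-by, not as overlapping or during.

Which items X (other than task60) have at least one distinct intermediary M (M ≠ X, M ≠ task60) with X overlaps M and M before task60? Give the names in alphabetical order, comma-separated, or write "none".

Target task60 = [May 17, May 20].
Intermediaries M with M before task60: task59, task61, task62, task64, task66, task68, task71, task72.
Via task59 — items with X overlaps task59: task61, task64, task68, task71.
Via task61 — items with X overlaps task61: none.
Via task62 — items with X overlaps task62: task61, task64, task68, task71.
Via task64 — items with X overlaps task64: none.
Via task66 — items with X overlaps task66: none.
Via task68 — items with X overlaps task68: none.
Via task71 — items with X overlaps task71: none.
Via task72 — items with X overlaps task72: none.
Union: task61, task64, task68, task71.

task61, task64, task68, task71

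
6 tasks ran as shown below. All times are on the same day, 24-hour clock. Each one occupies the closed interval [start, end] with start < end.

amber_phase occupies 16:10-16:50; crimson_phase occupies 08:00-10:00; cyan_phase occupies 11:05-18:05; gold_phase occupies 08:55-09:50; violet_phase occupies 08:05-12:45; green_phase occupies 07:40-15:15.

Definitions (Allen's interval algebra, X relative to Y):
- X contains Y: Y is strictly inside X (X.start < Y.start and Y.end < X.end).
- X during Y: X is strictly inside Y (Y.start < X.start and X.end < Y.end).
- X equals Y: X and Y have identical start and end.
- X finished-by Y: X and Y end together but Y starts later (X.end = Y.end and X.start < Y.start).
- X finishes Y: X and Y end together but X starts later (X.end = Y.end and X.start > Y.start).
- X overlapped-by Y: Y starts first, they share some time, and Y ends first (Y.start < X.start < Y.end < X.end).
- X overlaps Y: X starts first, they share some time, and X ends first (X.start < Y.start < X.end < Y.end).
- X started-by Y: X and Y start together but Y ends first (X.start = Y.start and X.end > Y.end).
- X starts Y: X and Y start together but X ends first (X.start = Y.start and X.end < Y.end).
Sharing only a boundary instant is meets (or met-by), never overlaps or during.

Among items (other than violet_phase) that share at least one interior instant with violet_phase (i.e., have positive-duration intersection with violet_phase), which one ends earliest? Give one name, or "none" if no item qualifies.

gold_phase

Target violet_phase = [08:05, 12:45].
amber_phase [16:10, 16:50] → after → excluded.
crimson_phase [08:00, 10:00] → overlaps → candidate.
cyan_phase [11:05, 18:05] → overlapped-by → candidate.
gold_phase [08:55, 09:50] → during → candidate.
green_phase [07:40, 15:15] → contains → candidate.
Among candidates, earliest end is 09:50 → gold_phase.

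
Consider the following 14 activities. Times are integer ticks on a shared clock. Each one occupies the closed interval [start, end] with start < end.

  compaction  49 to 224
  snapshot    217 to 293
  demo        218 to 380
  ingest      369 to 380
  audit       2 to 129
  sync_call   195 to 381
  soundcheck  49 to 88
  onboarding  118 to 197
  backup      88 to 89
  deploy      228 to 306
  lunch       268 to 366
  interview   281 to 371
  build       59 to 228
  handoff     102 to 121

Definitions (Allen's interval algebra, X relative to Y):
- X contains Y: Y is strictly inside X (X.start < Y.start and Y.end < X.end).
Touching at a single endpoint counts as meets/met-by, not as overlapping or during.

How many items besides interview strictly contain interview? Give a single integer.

Target interview = [281, 371].
audit [2, 129] → before → no.
backup [88, 89] → before → no.
build [59, 228] → before → no.
compaction [49, 224] → before → no.
demo [218, 380] → contains → counts.
deploy [228, 306] → overlaps → no.
handoff [102, 121] → before → no.
ingest [369, 380] → overlapped-by → no.
lunch [268, 366] → overlaps → no.
onboarding [118, 197] → before → no.
snapshot [217, 293] → overlaps → no.
soundcheck [49, 88] → before → no.
sync_call [195, 381] → contains → counts.
Total: 2.

2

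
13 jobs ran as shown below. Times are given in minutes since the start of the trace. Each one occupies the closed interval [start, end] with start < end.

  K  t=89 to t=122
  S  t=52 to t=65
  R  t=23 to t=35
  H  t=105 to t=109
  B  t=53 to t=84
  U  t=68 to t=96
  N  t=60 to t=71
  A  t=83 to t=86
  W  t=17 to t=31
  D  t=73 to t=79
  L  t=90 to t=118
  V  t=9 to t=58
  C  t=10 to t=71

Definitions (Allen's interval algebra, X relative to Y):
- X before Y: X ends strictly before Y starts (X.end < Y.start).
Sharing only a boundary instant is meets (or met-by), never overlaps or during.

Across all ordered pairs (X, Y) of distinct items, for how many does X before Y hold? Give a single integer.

52

Checking all 156 ordered pairs for relation 'before'; matching pairs in alphabetical order:
(A, H): A before H ✓
(A, K): A before K ✓
(A, L): A before L ✓
(B, H): B before H ✓
(B, K): B before K ✓
(B, L): B before L ✓
(C, A): C before A ✓
(C, D): C before D ✓
(C, H): C before H ✓
(C, K): C before K ✓
(C, L): C before L ✓
(D, A): D before A ✓
(D, H): D before H ✓
(D, K): D before K ✓
(D, L): D before L ✓
(N, A): N before A ✓
(N, D): N before D ✓
(N, H): N before H ✓
(N, K): N before K ✓
(N, L): N before L ✓
(R, A): R before A ✓
(R, B): R before B ✓
(R, D): R before D ✓
(R, H): R before H ✓
... plus 28 further pairs not listed.
Count: 52.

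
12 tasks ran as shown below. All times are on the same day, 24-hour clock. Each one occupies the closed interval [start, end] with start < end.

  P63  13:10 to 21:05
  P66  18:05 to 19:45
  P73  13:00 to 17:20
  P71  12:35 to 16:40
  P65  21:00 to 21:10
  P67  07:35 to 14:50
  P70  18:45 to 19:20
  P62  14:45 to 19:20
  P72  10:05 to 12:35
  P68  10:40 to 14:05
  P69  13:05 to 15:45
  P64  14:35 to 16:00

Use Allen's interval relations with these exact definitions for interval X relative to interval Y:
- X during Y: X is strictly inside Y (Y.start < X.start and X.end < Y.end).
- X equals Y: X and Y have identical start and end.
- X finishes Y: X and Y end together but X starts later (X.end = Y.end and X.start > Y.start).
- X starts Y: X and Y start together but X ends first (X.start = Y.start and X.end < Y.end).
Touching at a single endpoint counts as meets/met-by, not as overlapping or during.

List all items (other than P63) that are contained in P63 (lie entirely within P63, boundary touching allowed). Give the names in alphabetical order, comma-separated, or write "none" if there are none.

Target P63 = [13:10, 21:05].
P62 [14:45, 19:20] → during → yes.
P64 [14:35, 16:00] → during → yes.
P65 [21:00, 21:10] → overlapped-by → no.
P66 [18:05, 19:45] → during → yes.
P67 [07:35, 14:50] → overlaps → no.
P68 [10:40, 14:05] → overlaps → no.
P69 [13:05, 15:45] → overlaps → no.
P70 [18:45, 19:20] → during → yes.
P71 [12:35, 16:40] → overlaps → no.
P72 [10:05, 12:35] → before → no.
P73 [13:00, 17:20] → overlaps → no.
Result: P62, P64, P66, P70.

P62, P64, P66, P70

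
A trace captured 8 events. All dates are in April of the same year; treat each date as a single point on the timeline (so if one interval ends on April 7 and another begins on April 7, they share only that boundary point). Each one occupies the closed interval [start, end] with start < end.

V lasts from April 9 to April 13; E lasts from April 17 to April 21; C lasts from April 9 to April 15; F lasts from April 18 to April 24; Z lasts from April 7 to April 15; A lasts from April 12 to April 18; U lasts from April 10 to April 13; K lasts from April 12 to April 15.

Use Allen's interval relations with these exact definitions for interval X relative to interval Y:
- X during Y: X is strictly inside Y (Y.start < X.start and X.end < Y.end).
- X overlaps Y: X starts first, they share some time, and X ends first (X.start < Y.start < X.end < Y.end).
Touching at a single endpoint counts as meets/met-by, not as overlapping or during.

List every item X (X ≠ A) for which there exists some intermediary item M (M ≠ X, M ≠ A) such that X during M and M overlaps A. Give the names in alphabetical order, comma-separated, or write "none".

U, V

Target A = [April 12, April 18].
Intermediaries M with M overlaps A: C, U, V, Z.
Via C — items with X during C: U.
Via U — items with X during U: none.
Via V — items with X during V: none.
Via Z — items with X during Z: U, V.
Union: U, V.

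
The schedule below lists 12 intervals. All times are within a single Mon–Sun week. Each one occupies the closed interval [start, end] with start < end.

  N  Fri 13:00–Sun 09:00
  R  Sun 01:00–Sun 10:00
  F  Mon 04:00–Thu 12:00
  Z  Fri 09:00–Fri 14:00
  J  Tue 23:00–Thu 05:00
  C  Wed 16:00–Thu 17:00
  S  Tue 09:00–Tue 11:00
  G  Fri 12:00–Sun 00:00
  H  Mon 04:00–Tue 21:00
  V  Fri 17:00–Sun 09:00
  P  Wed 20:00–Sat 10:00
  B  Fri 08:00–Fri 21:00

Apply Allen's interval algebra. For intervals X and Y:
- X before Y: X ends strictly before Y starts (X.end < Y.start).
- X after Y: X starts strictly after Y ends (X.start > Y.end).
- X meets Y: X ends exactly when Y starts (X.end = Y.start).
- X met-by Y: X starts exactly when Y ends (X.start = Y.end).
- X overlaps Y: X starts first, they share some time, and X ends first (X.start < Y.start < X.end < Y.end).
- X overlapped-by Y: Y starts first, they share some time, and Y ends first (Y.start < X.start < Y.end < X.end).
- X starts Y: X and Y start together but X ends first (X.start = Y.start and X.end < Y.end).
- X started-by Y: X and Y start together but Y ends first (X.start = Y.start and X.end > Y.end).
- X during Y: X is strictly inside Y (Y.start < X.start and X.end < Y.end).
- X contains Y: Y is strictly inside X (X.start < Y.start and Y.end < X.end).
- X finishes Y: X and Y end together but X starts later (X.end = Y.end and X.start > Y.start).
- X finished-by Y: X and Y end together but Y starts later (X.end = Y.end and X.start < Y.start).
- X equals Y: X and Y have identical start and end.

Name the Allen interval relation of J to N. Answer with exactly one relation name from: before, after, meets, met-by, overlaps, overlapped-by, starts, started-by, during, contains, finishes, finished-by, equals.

before

J = [Tue 23:00, Thu 05:00]; N = [Fri 13:00, Sun 09:00].
Compare endpoints: J.start < N.start, J.start < N.end, J.end < N.start, J.end < N.end.
That pattern is 'before'.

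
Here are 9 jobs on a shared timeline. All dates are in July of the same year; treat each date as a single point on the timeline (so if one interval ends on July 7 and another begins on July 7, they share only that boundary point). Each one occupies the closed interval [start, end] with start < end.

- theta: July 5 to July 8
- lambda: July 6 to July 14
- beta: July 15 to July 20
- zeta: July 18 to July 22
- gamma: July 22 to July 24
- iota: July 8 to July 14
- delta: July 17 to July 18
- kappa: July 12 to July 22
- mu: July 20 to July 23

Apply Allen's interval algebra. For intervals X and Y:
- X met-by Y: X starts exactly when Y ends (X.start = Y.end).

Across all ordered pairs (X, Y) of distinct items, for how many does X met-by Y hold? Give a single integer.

Checking all 72 ordered pairs for relation 'met-by'; matching pairs in alphabetical order:
(gamma, kappa): gamma met-by kappa ✓
(gamma, zeta): gamma met-by zeta ✓
(iota, theta): iota met-by theta ✓
(mu, beta): mu met-by beta ✓
(zeta, delta): zeta met-by delta ✓
Count: 5.

5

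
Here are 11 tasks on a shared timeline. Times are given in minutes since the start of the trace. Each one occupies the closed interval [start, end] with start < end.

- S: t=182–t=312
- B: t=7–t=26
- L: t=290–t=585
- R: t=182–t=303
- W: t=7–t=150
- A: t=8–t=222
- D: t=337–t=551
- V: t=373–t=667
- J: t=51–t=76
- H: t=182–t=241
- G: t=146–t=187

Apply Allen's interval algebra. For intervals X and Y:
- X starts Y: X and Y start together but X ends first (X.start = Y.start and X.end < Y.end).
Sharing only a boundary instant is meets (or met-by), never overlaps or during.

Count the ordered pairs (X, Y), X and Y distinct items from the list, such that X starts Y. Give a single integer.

Checking all 110 ordered pairs for relation 'starts'; matching pairs in alphabetical order:
(B, W): B starts W ✓
(H, R): H starts R ✓
(H, S): H starts S ✓
(R, S): R starts S ✓
Count: 4.

4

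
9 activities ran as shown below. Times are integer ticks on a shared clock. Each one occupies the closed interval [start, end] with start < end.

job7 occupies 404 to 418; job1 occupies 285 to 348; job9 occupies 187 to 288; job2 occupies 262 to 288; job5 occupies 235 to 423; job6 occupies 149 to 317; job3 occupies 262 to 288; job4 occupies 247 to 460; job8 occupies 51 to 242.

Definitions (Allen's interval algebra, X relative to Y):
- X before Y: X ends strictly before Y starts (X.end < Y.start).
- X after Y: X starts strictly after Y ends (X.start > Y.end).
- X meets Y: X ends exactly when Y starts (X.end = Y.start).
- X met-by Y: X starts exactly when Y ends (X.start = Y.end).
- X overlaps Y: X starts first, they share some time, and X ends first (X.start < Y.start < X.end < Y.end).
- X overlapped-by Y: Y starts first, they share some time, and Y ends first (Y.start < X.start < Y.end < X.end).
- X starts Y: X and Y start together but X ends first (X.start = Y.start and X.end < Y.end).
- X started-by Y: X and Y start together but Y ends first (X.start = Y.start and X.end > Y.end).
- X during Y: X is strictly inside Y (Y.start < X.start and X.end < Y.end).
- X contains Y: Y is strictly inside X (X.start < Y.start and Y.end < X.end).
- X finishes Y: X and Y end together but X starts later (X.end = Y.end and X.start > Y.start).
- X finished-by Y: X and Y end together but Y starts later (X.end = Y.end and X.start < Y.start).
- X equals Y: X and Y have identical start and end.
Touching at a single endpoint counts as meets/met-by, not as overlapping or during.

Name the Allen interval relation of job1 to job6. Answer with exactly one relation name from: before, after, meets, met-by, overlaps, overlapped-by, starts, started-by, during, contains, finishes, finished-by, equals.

overlapped-by

job1 = [285, 348]; job6 = [149, 317].
Compare endpoints: job1.start > job6.start, job1.start < job6.end, job1.end > job6.start, job1.end > job6.end.
That pattern is 'overlapped-by'.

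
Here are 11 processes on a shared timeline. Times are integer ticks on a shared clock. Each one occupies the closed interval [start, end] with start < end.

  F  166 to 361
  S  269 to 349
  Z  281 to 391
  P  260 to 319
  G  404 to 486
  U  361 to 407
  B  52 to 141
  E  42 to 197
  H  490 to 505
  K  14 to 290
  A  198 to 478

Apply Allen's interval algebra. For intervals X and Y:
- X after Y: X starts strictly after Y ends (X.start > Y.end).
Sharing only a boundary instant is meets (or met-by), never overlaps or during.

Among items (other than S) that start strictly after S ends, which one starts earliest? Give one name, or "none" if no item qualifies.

Target S = [269, 349].
A [198, 478] → contains → excluded.
B [52, 141] → before → excluded.
E [42, 197] → before → excluded.
F [166, 361] → contains → excluded.
G [404, 486] → after → candidate.
H [490, 505] → after → candidate.
K [14, 290] → overlaps → excluded.
P [260, 319] → overlaps → excluded.
U [361, 407] → after → candidate.
Z [281, 391] → overlapped-by → excluded.
Among candidates, earliest start is 361 → U.

U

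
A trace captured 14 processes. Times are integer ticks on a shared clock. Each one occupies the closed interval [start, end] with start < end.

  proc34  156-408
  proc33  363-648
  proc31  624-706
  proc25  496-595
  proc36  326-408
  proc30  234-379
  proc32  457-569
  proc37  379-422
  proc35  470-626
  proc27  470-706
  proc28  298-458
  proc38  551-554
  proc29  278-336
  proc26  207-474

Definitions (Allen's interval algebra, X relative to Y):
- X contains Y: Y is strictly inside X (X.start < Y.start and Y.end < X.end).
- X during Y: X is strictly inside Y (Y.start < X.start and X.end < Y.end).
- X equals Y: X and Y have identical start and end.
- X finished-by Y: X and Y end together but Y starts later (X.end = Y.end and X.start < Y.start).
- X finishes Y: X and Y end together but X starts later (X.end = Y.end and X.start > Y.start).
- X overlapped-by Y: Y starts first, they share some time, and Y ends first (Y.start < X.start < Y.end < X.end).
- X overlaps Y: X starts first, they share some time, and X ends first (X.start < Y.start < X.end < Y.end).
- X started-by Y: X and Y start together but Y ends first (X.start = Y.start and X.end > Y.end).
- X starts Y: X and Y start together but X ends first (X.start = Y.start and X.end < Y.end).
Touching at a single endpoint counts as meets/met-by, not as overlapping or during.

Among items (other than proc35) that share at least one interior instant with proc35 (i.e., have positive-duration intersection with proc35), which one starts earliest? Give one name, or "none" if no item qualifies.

Target proc35 = [470, 626].
proc25 [496, 595] → during → candidate.
proc26 [207, 474] → overlaps → candidate.
proc27 [470, 706] → started-by → candidate.
proc28 [298, 458] → before → excluded.
proc29 [278, 336] → before → excluded.
proc30 [234, 379] → before → excluded.
proc31 [624, 706] → overlapped-by → candidate.
proc32 [457, 569] → overlaps → candidate.
proc33 [363, 648] → contains → candidate.
proc34 [156, 408] → before → excluded.
proc36 [326, 408] → before → excluded.
proc37 [379, 422] → before → excluded.
proc38 [551, 554] → during → candidate.
Among candidates, earliest start is 207 → proc26.

proc26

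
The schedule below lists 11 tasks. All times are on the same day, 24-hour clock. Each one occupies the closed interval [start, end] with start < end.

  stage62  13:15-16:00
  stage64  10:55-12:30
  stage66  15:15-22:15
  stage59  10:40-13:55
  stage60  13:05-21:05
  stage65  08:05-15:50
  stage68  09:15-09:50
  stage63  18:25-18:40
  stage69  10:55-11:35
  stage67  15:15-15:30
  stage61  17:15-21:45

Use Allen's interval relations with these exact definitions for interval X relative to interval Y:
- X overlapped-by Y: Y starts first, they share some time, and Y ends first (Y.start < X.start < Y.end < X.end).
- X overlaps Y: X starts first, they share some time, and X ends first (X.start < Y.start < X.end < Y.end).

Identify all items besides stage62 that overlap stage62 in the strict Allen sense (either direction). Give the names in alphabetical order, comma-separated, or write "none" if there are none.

stage59, stage65, stage66

Target stage62 = [13:15, 16:00].
stage59 [10:40, 13:55] → overlaps → yes.
stage60 [13:05, 21:05] → contains → no.
stage61 [17:15, 21:45] → after → no.
stage63 [18:25, 18:40] → after → no.
stage64 [10:55, 12:30] → before → no.
stage65 [08:05, 15:50] → overlaps → yes.
stage66 [15:15, 22:15] → overlapped-by → yes.
stage67 [15:15, 15:30] → during → no.
stage68 [09:15, 09:50] → before → no.
stage69 [10:55, 11:35] → before → no.
Result: stage59, stage65, stage66.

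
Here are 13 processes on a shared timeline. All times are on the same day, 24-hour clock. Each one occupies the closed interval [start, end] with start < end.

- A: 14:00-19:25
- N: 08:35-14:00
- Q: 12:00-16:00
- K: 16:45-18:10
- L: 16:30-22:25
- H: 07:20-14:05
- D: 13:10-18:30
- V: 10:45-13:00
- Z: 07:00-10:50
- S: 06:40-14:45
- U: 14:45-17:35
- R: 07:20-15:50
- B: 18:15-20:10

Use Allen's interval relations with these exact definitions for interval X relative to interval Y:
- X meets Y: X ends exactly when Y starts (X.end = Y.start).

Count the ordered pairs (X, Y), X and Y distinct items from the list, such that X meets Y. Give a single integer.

2

Checking all 156 ordered pairs for relation 'meets'; matching pairs in alphabetical order:
(N, A): N meets A ✓
(S, U): S meets U ✓
Count: 2.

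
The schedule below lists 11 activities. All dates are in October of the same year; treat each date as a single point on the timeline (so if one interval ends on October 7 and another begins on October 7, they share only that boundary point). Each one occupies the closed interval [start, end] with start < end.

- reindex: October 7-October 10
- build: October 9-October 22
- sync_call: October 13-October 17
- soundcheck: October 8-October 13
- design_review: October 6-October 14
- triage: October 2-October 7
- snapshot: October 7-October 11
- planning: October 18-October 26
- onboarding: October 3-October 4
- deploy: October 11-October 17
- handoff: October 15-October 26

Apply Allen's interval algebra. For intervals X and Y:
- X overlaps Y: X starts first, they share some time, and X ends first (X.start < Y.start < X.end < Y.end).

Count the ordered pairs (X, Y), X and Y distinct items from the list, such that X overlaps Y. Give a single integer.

14

Checking all 110 ordered pairs for relation 'overlaps'; matching pairs in alphabetical order:
(build, handoff): build overlaps handoff ✓
(build, planning): build overlaps planning ✓
(deploy, handoff): deploy overlaps handoff ✓
(design_review, build): design_review overlaps build ✓
(design_review, deploy): design_review overlaps deploy ✓
(design_review, sync_call): design_review overlaps sync_call ✓
(reindex, build): reindex overlaps build ✓
(reindex, soundcheck): reindex overlaps soundcheck ✓
(snapshot, build): snapshot overlaps build ✓
(snapshot, soundcheck): snapshot overlaps soundcheck ✓
(soundcheck, build): soundcheck overlaps build ✓
(soundcheck, deploy): soundcheck overlaps deploy ✓
(sync_call, handoff): sync_call overlaps handoff ✓
(triage, design_review): triage overlaps design_review ✓
Count: 14.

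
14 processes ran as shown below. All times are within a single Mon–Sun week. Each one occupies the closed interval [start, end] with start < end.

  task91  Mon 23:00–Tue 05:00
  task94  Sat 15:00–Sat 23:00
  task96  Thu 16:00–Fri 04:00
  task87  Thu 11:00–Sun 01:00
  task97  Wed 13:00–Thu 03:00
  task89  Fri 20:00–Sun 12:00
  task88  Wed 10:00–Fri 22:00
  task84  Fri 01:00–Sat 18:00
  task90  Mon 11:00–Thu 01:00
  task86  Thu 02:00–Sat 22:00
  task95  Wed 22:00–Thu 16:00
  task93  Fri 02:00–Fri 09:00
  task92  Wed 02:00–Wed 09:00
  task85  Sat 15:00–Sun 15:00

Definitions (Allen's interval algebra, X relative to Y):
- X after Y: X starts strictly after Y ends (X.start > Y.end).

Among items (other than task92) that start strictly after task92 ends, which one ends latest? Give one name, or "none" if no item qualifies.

task85

Target task92 = [Wed 02:00, Wed 09:00].
task84 [Fri 01:00, Sat 18:00] → after → candidate.
task85 [Sat 15:00, Sun 15:00] → after → candidate.
task86 [Thu 02:00, Sat 22:00] → after → candidate.
task87 [Thu 11:00, Sun 01:00] → after → candidate.
task88 [Wed 10:00, Fri 22:00] → after → candidate.
task89 [Fri 20:00, Sun 12:00] → after → candidate.
task90 [Mon 11:00, Thu 01:00] → contains → excluded.
task91 [Mon 23:00, Tue 05:00] → before → excluded.
task93 [Fri 02:00, Fri 09:00] → after → candidate.
task94 [Sat 15:00, Sat 23:00] → after → candidate.
task95 [Wed 22:00, Thu 16:00] → after → candidate.
task96 [Thu 16:00, Fri 04:00] → after → candidate.
task97 [Wed 13:00, Thu 03:00] → after → candidate.
Among candidates, latest end is Sun 15:00 → task85.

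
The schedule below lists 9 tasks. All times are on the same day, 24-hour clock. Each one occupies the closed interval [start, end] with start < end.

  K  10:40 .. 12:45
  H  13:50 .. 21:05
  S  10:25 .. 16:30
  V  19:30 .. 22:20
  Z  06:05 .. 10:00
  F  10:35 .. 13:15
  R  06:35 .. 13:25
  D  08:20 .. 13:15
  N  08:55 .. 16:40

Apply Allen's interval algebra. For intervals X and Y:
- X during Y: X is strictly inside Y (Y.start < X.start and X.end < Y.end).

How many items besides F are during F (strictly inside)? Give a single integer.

1

Target F = [10:35, 13:15].
D [08:20, 13:15] → finished-by → no.
H [13:50, 21:05] → after → no.
K [10:40, 12:45] → during → counts.
N [08:55, 16:40] → contains → no.
R [06:35, 13:25] → contains → no.
S [10:25, 16:30] → contains → no.
V [19:30, 22:20] → after → no.
Z [06:05, 10:00] → before → no.
Total: 1.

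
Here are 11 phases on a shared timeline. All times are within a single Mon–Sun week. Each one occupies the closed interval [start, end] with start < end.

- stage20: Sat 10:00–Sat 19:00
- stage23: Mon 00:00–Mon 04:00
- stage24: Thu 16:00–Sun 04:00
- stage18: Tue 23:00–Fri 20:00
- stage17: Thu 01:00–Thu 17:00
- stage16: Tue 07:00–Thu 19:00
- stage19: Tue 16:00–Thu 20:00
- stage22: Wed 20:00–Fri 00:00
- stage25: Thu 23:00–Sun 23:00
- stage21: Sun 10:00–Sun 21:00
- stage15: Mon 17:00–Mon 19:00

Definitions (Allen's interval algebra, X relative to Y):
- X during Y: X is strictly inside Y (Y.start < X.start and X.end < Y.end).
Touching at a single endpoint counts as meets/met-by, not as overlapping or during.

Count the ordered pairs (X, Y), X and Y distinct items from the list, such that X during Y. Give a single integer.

Checking all 110 ordered pairs for relation 'during'; matching pairs in alphabetical order:
(stage17, stage16): stage17 during stage16 ✓
(stage17, stage18): stage17 during stage18 ✓
(stage17, stage19): stage17 during stage19 ✓
(stage17, stage22): stage17 during stage22 ✓
(stage20, stage24): stage20 during stage24 ✓
(stage20, stage25): stage20 during stage25 ✓
(stage21, stage25): stage21 during stage25 ✓
(stage22, stage18): stage22 during stage18 ✓
Count: 8.

8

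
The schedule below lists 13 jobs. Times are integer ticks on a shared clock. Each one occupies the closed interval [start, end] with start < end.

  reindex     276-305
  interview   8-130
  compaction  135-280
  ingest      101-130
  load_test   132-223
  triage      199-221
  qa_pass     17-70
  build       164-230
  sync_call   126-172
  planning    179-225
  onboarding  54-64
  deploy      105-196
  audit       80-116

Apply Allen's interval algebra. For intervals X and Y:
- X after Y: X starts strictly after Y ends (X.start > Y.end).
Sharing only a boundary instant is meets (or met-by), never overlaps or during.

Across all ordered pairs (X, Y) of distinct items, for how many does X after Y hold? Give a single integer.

Checking all 156 ordered pairs for relation 'after'; matching pairs in alphabetical order:
(audit, onboarding): audit after onboarding ✓
(audit, qa_pass): audit after qa_pass ✓
(build, audit): build after audit ✓
(build, ingest): build after ingest ✓
(build, interview): build after interview ✓
(build, onboarding): build after onboarding ✓
(build, qa_pass): build after qa_pass ✓
(compaction, audit): compaction after audit ✓
(compaction, ingest): compaction after ingest ✓
(compaction, interview): compaction after interview ✓
(compaction, onboarding): compaction after onboarding ✓
(compaction, qa_pass): compaction after qa_pass ✓
(deploy, onboarding): deploy after onboarding ✓
(deploy, qa_pass): deploy after qa_pass ✓
(ingest, onboarding): ingest after onboarding ✓
(ingest, qa_pass): ingest after qa_pass ✓
(load_test, audit): load_test after audit ✓
(load_test, ingest): load_test after ingest ✓
(load_test, interview): load_test after interview ✓
(load_test, onboarding): load_test after onboarding ✓
(load_test, qa_pass): load_test after qa_pass ✓
(planning, audit): planning after audit ✓
(planning, ingest): planning after ingest ✓
(planning, interview): planning after interview ✓
... plus 24 further pairs not listed.
Count: 48.

48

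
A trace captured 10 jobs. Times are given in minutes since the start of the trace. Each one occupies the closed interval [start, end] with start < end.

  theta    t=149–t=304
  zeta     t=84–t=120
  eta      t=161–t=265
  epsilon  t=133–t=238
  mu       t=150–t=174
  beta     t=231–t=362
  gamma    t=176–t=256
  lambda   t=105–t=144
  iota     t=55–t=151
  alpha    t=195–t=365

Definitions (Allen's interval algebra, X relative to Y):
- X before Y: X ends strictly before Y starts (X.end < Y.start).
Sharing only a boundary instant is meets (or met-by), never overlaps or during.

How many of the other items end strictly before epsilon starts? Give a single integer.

1

Target epsilon = [t=133, t=238].
alpha [t=195, t=365] → overlapped-by → no.
beta [t=231, t=362] → overlapped-by → no.
eta [t=161, t=265] → overlapped-by → no.
gamma [t=176, t=256] → overlapped-by → no.
iota [t=55, t=151] → overlaps → no.
lambda [t=105, t=144] → overlaps → no.
mu [t=150, t=174] → during → no.
theta [t=149, t=304] → overlapped-by → no.
zeta [t=84, t=120] → before → counts.
Total: 1.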